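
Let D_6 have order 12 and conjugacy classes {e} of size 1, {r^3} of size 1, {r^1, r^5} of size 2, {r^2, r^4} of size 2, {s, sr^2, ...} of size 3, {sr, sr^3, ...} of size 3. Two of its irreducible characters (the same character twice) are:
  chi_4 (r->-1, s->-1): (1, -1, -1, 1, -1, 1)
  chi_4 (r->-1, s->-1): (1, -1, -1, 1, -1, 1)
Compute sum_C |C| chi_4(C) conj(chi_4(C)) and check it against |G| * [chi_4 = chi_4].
Sum = 12 = |G| = 12; so <chi_4, chi_4> = 1 (norm-1 confirms irreducibility).

Reasoning: Compute term by term over conjugacy classes (|C| * chi_4(C) * conj(chi_4(C))):
  1*(1)*conj(1) + 1*(-1)*conj(-1) + 2*(-1)*conj(-1) + 2*(1)*conj(1) + 3*(-1)*conj(-1) + 3*(1)*conj(1)
  = (1) + (1) + (2) + (2) + (3) + (3)
  = 12.
Dividing by |G| = 12 gives 12/12 = 1, matching the row-orthogonality relation <chi_4, chi_4> = [chi_4 = chi_4].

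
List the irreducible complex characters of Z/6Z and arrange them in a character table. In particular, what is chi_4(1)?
Character table of Z/6Z (irreps indexed chi_0,...,chi_5 with chi_k(m) = zeta_6^(k*m), zeta_6 = exp(2*pi*i/6)):
  irrep \ class  {0} (size 1)  {1} (size 1)    {2} (size 1)    {3} (size 1)  {4} (size 1)    {5} (size 1)  
  chi_0          1             1               1               1             1               1             
  chi_1          1             exp(I*pi/3)     exp(2*I*pi/3)   -1            exp(-2*I*pi/3)  exp(-I*pi/3)  
  chi_2          1             exp(2*I*pi/3)   exp(-2*I*pi/3)  1             exp(2*I*pi/3)   exp(-2*I*pi/3)
  chi_3          1             -1              1               -1            1               -1            
  chi_4          1             exp(-2*I*pi/3)  exp(2*I*pi/3)   1             exp(-2*I*pi/3)  exp(2*I*pi/3) 
  chi_5          1             exp(-I*pi/3)    exp(-2*I*pi/3)  -1            exp(2*I*pi/3)   exp(I*pi/3)   

Spot check: chi_4(1) = zeta_6^(4*1) = zeta_6^4 = exp(-2*I*pi/3).

Argument: Z/6Z is abelian, so all 6 irreducible complex representations are 1-dimensional. They are given by chi_k(m) = zeta_6^(k*m) for k = 0,...,5. Row orthogonality: sum_m chi_k(m) conj(chi_l(m)) = 6 * [k = l].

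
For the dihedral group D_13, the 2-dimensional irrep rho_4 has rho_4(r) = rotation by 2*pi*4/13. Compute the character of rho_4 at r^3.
chi_{rho_4}(r^3) = 2*cos(2*pi*4*3/13) = 2*cos(2*pi/13)

Why: rho_4(r^3) is rotation by angle 2*pi*4*3/13, whose trace is 2*cos(2*pi*4*3/13) = 2*cos(2*pi/13).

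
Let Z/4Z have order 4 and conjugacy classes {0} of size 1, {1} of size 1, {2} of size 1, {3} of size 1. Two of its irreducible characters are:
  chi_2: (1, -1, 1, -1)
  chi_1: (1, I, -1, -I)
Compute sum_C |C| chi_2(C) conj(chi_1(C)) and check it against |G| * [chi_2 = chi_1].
Sum = 0; so <chi_2, chi_1> = 0 (distinct irreducibles are orthogonal).

Solution. Compute term by term over conjugacy classes (|C| * chi_2(C) * conj(chi_1(C))):
  1*(1)*conj(1) + 1*(-1)*conj(I) + 1*(1)*conj(-1) + 1*(-1)*conj(-I)
  = (1) + (I) + (-1) + (-I)
  = 0.
(Exp terms are combined using exp(i*s)*conj(exp(i*t)) = exp(i*(s-t)), and sums of them are collapsed using the identity that for every m > 1 the m distinct m-th roots of unity sum to 0, e.g. 1 + exp(2*I*pi/3) + exp(-2*I*pi/3) = 0.)
Dividing by |G| = 4 gives 0/4 = 0, matching the row-orthogonality relation <chi_2, chi_1> = [chi_2 = chi_1].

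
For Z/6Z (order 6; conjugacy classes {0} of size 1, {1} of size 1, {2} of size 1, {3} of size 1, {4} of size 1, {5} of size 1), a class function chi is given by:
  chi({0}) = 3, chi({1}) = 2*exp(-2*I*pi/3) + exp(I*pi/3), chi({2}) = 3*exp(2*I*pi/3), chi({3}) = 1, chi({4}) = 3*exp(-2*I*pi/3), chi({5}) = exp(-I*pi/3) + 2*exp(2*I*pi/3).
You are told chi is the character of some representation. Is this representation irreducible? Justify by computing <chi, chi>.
Not irreducible (reducible): <chi, chi> = 5 > 1.

Derivation: <chi, chi> = (1/|G|) sum_C |C| * |chi(C)|^2 = (1/6)[1*|3|^2 + 1*|2*exp(-2*I*pi/3) + exp(I*pi/3)|^2 + 1*|3*exp(2*I*pi/3)|^2 + 1*|1|^2 + 1*|3*exp(-2*I*pi/3)|^2 + 1*|exp(-I*pi/3) + 2*exp(2*I*pi/3)|^2]
  = (1/6)[(9) + (1) + (9) + (1) + (9) + (1)] = 30/6 = 5.
(Exp terms are combined using exp(i*s)*conj(exp(i*t)) = exp(i*(s-t)), and sums of them are collapsed using the identity that for every m > 1 the m distinct m-th roots of unity sum to 0, e.g. 1 + exp(2*I*pi/3) + exp(-2*I*pi/3) = 0.)
A character is irreducible iff <chi, chi> = 1, so this representation is reducible.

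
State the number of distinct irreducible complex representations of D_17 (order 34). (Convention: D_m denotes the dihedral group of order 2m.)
10

The number of irreducible complex representations of a finite group equals its number of conjugacy classes. D_17 has 10 conjugacy classes ((n+3)/2 for n odd), so D_17 (order 34) has exactly 10 irreducible complex representations.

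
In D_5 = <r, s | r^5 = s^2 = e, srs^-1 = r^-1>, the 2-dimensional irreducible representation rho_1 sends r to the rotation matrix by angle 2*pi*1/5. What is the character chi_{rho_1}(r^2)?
chi_{rho_1}(r^2) = 2*cos(2*pi*1*2/5) = -sqrt(5)/2 - 1/2

Justification: rho_1(r^2) is rotation by angle 2*pi*1*2/5, whose trace is 2*cos(2*pi*1*2/5) = -sqrt(5)/2 - 1/2.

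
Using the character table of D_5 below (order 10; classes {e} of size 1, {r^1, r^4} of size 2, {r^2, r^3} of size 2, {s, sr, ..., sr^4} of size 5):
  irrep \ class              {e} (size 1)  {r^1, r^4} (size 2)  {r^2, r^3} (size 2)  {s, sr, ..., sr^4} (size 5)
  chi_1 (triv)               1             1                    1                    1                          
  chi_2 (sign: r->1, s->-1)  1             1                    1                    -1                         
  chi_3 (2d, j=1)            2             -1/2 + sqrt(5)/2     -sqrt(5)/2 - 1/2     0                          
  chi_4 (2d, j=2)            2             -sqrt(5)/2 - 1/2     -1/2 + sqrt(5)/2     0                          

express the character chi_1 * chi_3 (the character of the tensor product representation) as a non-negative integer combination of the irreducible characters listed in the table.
chi_1 tensor chi_3 = chi_3 (all other irreducibles have multiplicity 0).

Argument: The character of a tensor product is the pointwise product (chi_1 * chi_3)(C) = chi_1(C) * chi_3(C):
  {e}: (1)*(2), {r^1, r^4}: (1)*(-1/2 + sqrt(5)/2), {r^2, r^3}: (1)*(-sqrt(5)/2 - 1/2), {s, sr, ..., sr^4}: (1)*(0)
so (chi_1 * chi_3) takes values
  {e} -> 2, {r^1, r^4} -> -1/2 + sqrt(5)/2, {r^2, r^3} -> -sqrt(5)/2 - 1/2, {s, sr, ..., sr^4} -> 0.
Now take the inner product of this character with each irreducible chi from the table, <chi_1*chi_3, chi> = (1/10) sum_C |C| (chi_1*chi_3)(C) conj(chi(C)):
  <chi_1*chi_3, chi_1> = (1/10)[1*(2)*conj(1) + 2*(-1/2 + sqrt(5)/2)*conj(1) + 2*(-sqrt(5)/2 - 1/2)*conj(1) + 5*(0)*conj(1)]
      = (1/10)[(2) + (-1 + sqrt(5)) + (-sqrt(5) - 1) + (0)] = 0/10 = 0
  <chi_1*chi_3, chi_2> = (1/10)[1*(2)*conj(1) + 2*(-1/2 + sqrt(5)/2)*conj(1) + 2*(-sqrt(5)/2 - 1/2)*conj(1) + 5*(0)*conj(-1)]
      = (1/10)[(2) + (-1 + sqrt(5)) + (-sqrt(5) - 1) + (0)] = 0/10 = 0
  <chi_1*chi_3, chi_3> = (1/10)[1*(2)*conj(2) + 2*(-1/2 + sqrt(5)/2)*conj(-1/2 + sqrt(5)/2) + 2*(-sqrt(5)/2 - 1/2)*conj(-sqrt(5)/2 - 1/2) + 5*(0)*conj(0)]
      = (1/10)[(4) + (3 - sqrt(5)) + (sqrt(5) + 3) + (0)] = 10/10 = 1
  <chi_1*chi_3, chi_4> = (1/10)[1*(2)*conj(2) + 2*(-1/2 + sqrt(5)/2)*conj(-sqrt(5)/2 - 1/2) + 2*(-sqrt(5)/2 - 1/2)*conj(-1/2 + sqrt(5)/2) + 5*(0)*conj(0)]
      = (1/10)[(4) + (-2) + (-2) + (0)] = 0/10 = 0
Hence the multiplicities are chi_3: 1. Dimension check: dim(chi_1)*dim(chi_3) = 1*2 = 2 and sum (mult * dim) = 1*2 = 2.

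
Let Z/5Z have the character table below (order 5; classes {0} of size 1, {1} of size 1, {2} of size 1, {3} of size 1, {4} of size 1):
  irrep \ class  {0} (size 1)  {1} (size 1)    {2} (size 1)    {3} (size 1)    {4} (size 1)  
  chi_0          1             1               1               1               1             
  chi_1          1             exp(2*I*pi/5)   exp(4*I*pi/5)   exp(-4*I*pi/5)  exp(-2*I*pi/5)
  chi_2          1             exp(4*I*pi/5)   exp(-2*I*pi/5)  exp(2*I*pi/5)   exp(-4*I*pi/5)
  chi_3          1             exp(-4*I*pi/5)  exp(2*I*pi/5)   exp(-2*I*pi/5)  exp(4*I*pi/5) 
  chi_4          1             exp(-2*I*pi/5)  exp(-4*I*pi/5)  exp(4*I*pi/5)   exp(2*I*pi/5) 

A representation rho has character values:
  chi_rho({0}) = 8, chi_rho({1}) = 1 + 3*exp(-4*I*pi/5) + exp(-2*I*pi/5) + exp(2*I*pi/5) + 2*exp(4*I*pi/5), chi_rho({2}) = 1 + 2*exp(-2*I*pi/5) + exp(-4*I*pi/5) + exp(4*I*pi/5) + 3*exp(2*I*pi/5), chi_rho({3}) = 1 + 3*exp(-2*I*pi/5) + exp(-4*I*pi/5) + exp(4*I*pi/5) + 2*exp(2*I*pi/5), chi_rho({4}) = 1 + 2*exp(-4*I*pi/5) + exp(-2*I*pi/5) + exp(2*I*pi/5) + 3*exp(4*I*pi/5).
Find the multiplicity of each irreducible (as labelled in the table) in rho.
Multiplicities: chi_0: 1, chi_1: 1, chi_2: 2, chi_3: 3, chi_4: 1.

Use <chi_rho, chi> = (1/|G|) sum_C |C| * chi_rho(C) * conj(chi(C)) with |G| = 5 for each irreducible chi in the table:
  <chi_rho, chi_0> = (1/5)[1*(8)*conj(1) + 1*(1 + 3*exp(-4*I*pi/5) + exp(-2*I*pi/5) + exp(2*I*pi/5) + 2*exp(4*I*pi/5))*conj(1) + 1*(1 + 2*exp(-2*I*pi/5) + exp(-4*I*pi/5) + exp(4*I*pi/5) + 3*exp(2*I*pi/5))*conj(1) + 1*(1 + 3*exp(-2*I*pi/5) + exp(-4*I*pi/5) + exp(4*I*pi/5) + 2*exp(2*I*pi/5))*conj(1) + 1*(1 + 2*exp(-4*I*pi/5) + exp(-2*I*pi/5) + exp(2*I*pi/5) + 3*exp(4*I*pi/5))*conj(1)]
      = (1/5)[(8) + (1 + 3*exp(-4*I*pi/5) + exp(-2*I*pi/5) + exp(2*I*pi/5) + 2*exp(4*I*pi/5)) + (1 + 2*exp(-2*I*pi/5) + exp(-4*I*pi/5) + exp(4*I*pi/5) + 3*exp(2*I*pi/5)) + (1 + 3*exp(-2*I*pi/5) + exp(-4*I*pi/5) + exp(4*I*pi/5) + 2*exp(2*I*pi/5)) + (1 + 2*exp(-4*I*pi/5) + exp(-2*I*pi/5) + exp(2*I*pi/5) + 3*exp(4*I*pi/5))] = 5/5 = 1
  <chi_rho, chi_1> = (1/5)[1*(8)*conj(1) + 1*(1 + 3*exp(-4*I*pi/5) + exp(-2*I*pi/5) + exp(2*I*pi/5) + 2*exp(4*I*pi/5))*conj(exp(2*I*pi/5)) + 1*(1 + 2*exp(-2*I*pi/5) + exp(-4*I*pi/5) + exp(4*I*pi/5) + 3*exp(2*I*pi/5))*conj(exp(4*I*pi/5)) + 1*(1 + 3*exp(-2*I*pi/5) + exp(-4*I*pi/5) + exp(4*I*pi/5) + 2*exp(2*I*pi/5))*conj(exp(-4*I*pi/5)) + 1*(1 + 2*exp(-4*I*pi/5) + exp(-2*I*pi/5) + exp(2*I*pi/5) + 3*exp(4*I*pi/5))*conj(exp(-2*I*pi/5))]
      = (1/5)[(8) + (1 + exp(-2*I*pi/5) + exp(-4*I*pi/5) + 3*exp(4*I*pi/5) + 2*exp(2*I*pi/5)) + (1 + 3*exp(-2*I*pi/5) + exp(-4*I*pi/5) + exp(2*I*pi/5) + 2*exp(4*I*pi/5)) + (1 + 2*exp(-4*I*pi/5) + exp(-2*I*pi/5) + exp(4*I*pi/5) + 3*exp(2*I*pi/5)) + (1 + 2*exp(-2*I*pi/5) + 3*exp(-4*I*pi/5) + exp(4*I*pi/5) + exp(2*I*pi/5))] = 5/5 = 1
  <chi_rho, chi_2> = (1/5)[1*(8)*conj(1) + 1*(1 + 3*exp(-4*I*pi/5) + exp(-2*I*pi/5) + exp(2*I*pi/5) + 2*exp(4*I*pi/5))*conj(exp(4*I*pi/5)) + 1*(1 + 2*exp(-2*I*pi/5) + exp(-4*I*pi/5) + exp(4*I*pi/5) + 3*exp(2*I*pi/5))*conj(exp(-2*I*pi/5)) + 1*(1 + 3*exp(-2*I*pi/5) + exp(-4*I*pi/5) + exp(4*I*pi/5) + 2*exp(2*I*pi/5))*conj(exp(2*I*pi/5)) + 1*(1 + 2*exp(-4*I*pi/5) + exp(-2*I*pi/5) + exp(2*I*pi/5) + 3*exp(4*I*pi/5))*conj(exp(-4*I*pi/5))]
      = (1/5)[(8) + (2 + exp(-2*I*pi/5) + exp(-4*I*pi/5) + exp(4*I*pi/5) + 3*exp(2*I*pi/5)) + (2 + exp(-2*I*pi/5) + exp(-4*I*pi/5) + exp(2*I*pi/5) + 3*exp(4*I*pi/5)) + (2 + 3*exp(-4*I*pi/5) + exp(-2*I*pi/5) + exp(4*I*pi/5) + exp(2*I*pi/5)) + (2 + 3*exp(-2*I*pi/5) + exp(-4*I*pi/5) + exp(4*I*pi/5) + exp(2*I*pi/5))] = 10/5 = 2
  <chi_rho, chi_3> = (1/5)[1*(8)*conj(1) + 1*(1 + 3*exp(-4*I*pi/5) + exp(-2*I*pi/5) + exp(2*I*pi/5) + 2*exp(4*I*pi/5))*conj(exp(-4*I*pi/5)) + 1*(1 + 2*exp(-2*I*pi/5) + exp(-4*I*pi/5) + exp(4*I*pi/5) + 3*exp(2*I*pi/5))*conj(exp(2*I*pi/5)) + 1*(1 + 3*exp(-2*I*pi/5) + exp(-4*I*pi/5) + exp(4*I*pi/5) + 2*exp(2*I*pi/5))*conj(exp(-2*I*pi/5)) + 1*(1 + 2*exp(-4*I*pi/5) + exp(-2*I*pi/5) + exp(2*I*pi/5) + 3*exp(4*I*pi/5))*conj(exp(4*I*pi/5))]
      = (1/5)[(8) + (3 + 2*exp(-2*I*pi/5) + exp(-4*I*pi/5) + exp(4*I*pi/5) + exp(2*I*pi/5)) + (3 + 2*exp(-4*I*pi/5) + exp(-2*I*pi/5) + exp(4*I*pi/5) + exp(2*I*pi/5)) + (3 + exp(-2*I*pi/5) + exp(-4*I*pi/5) + exp(2*I*pi/5) + 2*exp(4*I*pi/5)) + (3 + exp(-2*I*pi/5) + exp(-4*I*pi/5) + exp(4*I*pi/5) + 2*exp(2*I*pi/5))] = 15/5 = 3
  <chi_rho, chi_4> = (1/5)[1*(8)*conj(1) + 1*(1 + 3*exp(-4*I*pi/5) + exp(-2*I*pi/5) + exp(2*I*pi/5) + 2*exp(4*I*pi/5))*conj(exp(-2*I*pi/5)) + 1*(1 + 2*exp(-2*I*pi/5) + exp(-4*I*pi/5) + exp(4*I*pi/5) + 3*exp(2*I*pi/5))*conj(exp(-4*I*pi/5)) + 1*(1 + 3*exp(-2*I*pi/5) + exp(-4*I*pi/5) + exp(4*I*pi/5) + 2*exp(2*I*pi/5))*conj(exp(4*I*pi/5)) + 1*(1 + 2*exp(-4*I*pi/5) + exp(-2*I*pi/5) + exp(2*I*pi/5) + 3*exp(4*I*pi/5))*conj(exp(2*I*pi/5))]
      = (1/5)[(8) + (1 + 3*exp(-2*I*pi/5) + 2*exp(-4*I*pi/5) + exp(4*I*pi/5) + exp(2*I*pi/5)) + (1 + 3*exp(-4*I*pi/5) + exp(-2*I*pi/5) + exp(4*I*pi/5) + 2*exp(2*I*pi/5)) + (1 + 2*exp(-2*I*pi/5) + exp(-4*I*pi/5) + exp(2*I*pi/5) + 3*exp(4*I*pi/5)) + (1 + exp(-2*I*pi/5) + exp(-4*I*pi/5) + 2*exp(4*I*pi/5) + 3*exp(2*I*pi/5))] = 5/5 = 1
(Exp terms are combined using exp(i*s)*conj(exp(i*t)) = exp(i*(s-t)), and sums of them are collapsed using the identity that for every m > 1 the m distinct m-th roots of unity sum to 0, e.g. 1 + exp(2*I*pi/3) + exp(-2*I*pi/3) = 0.)
Dimension check: dim(rho) = sum (mult * dim) = 1*1 + 1*1 + 2*1 + 3*1 + 1*1 = 8 = chi_rho(e) = 8.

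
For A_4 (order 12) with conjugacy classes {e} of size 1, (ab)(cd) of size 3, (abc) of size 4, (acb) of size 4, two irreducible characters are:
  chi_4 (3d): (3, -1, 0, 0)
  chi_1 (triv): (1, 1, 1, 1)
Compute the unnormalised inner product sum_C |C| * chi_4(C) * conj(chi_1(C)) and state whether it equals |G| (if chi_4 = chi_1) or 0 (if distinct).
Sum = 0; so <chi_4, chi_1> = 0 (distinct irreducibles are orthogonal).

Derivation: Compute term by term over conjugacy classes (|C| * chi_4(C) * conj(chi_1(C))):
  1*(3)*conj(1) + 3*(-1)*conj(1) + 4*(0)*conj(1) + 4*(0)*conj(1)
  = (3) + (-3) + (0) + (0)
  = 0.
(Exp terms are combined using exp(i*s)*conj(exp(i*t)) = exp(i*(s-t)), and sums of them are collapsed using the identity that for every m > 1 the m distinct m-th roots of unity sum to 0, e.g. 1 + exp(2*I*pi/3) + exp(-2*I*pi/3) = 0.)
Dividing by |G| = 12 gives 0/12 = 0, matching the row-orthogonality relation <chi_4, chi_1> = [chi_4 = chi_1].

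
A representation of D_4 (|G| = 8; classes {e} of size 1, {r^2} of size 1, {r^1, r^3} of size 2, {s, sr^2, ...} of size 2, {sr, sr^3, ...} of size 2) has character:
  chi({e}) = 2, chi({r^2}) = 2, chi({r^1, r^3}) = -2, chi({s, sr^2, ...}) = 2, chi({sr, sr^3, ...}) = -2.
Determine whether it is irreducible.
Not irreducible (reducible): <chi, chi> = 4 > 1.

<chi, chi> = (1/|G|) sum_C |C| * |chi(C)|^2 = (1/8)[1*|2|^2 + 1*|2|^2 + 2*|-2|^2 + 2*|2|^2 + 2*|-2|^2]
  = (1/8)[(4) + (4) + (8) + (8) + (8)] = 32/8 = 4.
A character is irreducible iff <chi, chi> = 1, so this representation is reducible.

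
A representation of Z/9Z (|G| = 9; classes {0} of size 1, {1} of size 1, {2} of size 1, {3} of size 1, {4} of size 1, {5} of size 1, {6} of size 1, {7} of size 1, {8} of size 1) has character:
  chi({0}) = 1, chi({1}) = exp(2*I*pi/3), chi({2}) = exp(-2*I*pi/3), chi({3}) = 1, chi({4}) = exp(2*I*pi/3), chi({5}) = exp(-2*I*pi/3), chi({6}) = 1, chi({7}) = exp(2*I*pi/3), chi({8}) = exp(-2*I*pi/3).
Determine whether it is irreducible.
Irreducible: <chi, chi> = 1.

Derivation: <chi, chi> = (1/|G|) sum_C |C| * |chi(C)|^2 = (1/9)[1*|1|^2 + 1*|exp(2*I*pi/3)|^2 + 1*|exp(-2*I*pi/3)|^2 + 1*|1|^2 + 1*|exp(2*I*pi/3)|^2 + 1*|exp(-2*I*pi/3)|^2 + 1*|1|^2 + 1*|exp(2*I*pi/3)|^2 + 1*|exp(-2*I*pi/3)|^2]
  = (1/9)[(1) + (1) + (1) + (1) + (1) + (1) + (1) + (1) + (1)] = 9/9 = 1.
(Exp terms are combined using exp(i*s)*conj(exp(i*t)) = exp(i*(s-t)), and sums of them are collapsed using the identity that for every m > 1 the m distinct m-th roots of unity sum to 0, e.g. 1 + exp(2*I*pi/3) + exp(-2*I*pi/3) = 0.)
A character is irreducible iff <chi, chi> = 1, so this representation is irreducible.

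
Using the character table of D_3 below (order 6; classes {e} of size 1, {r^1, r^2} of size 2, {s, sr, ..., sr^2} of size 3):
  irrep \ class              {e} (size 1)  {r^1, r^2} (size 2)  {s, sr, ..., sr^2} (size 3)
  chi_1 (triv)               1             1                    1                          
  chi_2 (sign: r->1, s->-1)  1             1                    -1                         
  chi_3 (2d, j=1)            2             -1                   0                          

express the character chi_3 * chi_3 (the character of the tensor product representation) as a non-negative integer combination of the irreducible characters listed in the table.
chi_3 tensor chi_3 = chi_1 + chi_2 + chi_3 (all other irreducibles have multiplicity 0).

Derivation: The character of a tensor product is the pointwise product (chi_3 * chi_3)(C) = chi_3(C) * chi_3(C):
  {e}: (2)*(2), {r^1, r^2}: (-1)*(-1), {s, sr, ..., sr^2}: (0)*(0)
so (chi_3 * chi_3) takes values
  {e} -> 4, {r^1, r^2} -> 1, {s, sr, ..., sr^2} -> 0.
Now take the inner product of this character with each irreducible chi from the table, <chi_3*chi_3, chi> = (1/6) sum_C |C| (chi_3*chi_3)(C) conj(chi(C)):
  <chi_3*chi_3, chi_1> = (1/6)[1*(4)*conj(1) + 2*(1)*conj(1) + 3*(0)*conj(1)]
      = (1/6)[(4) + (2) + (0)] = 6/6 = 1
  <chi_3*chi_3, chi_2> = (1/6)[1*(4)*conj(1) + 2*(1)*conj(1) + 3*(0)*conj(-1)]
      = (1/6)[(4) + (2) + (0)] = 6/6 = 1
  <chi_3*chi_3, chi_3> = (1/6)[1*(4)*conj(2) + 2*(1)*conj(-1) + 3*(0)*conj(0)]
      = (1/6)[(8) + (-2) + (0)] = 6/6 = 1
Hence the multiplicities are chi_1: 1, chi_2: 1, chi_3: 1. Dimension check: dim(chi_3)*dim(chi_3) = 2*2 = 4 and sum (mult * dim) = 1*1 + 1*1 + 1*2 = 4.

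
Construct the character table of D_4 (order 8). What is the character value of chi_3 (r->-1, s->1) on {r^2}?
Conjugacy classes: {e} of size 1, {r^2} of size 1, {r^1, r^3} of size 2, {s, sr^2, ...} of size 2, {sr, sr^3, ...} of size 2.
Character table:
  irrep \ class              {e} (size 1)  {r^2} (size 1)  {r^1, r^3} (size 2)  {s, sr^2, ...} (size 2)  {sr, sr^3, ...} (size 2)
  chi_1 (triv)               1             1               1                    1                        1                       
  chi_2 (sign: r->1, s->-1)  1             1               1                    -1                       -1                      
  chi_3 (r->-1, s->1)        1             1               -1                   1                        -1                      
  chi_4 (r->-1, s->-1)       1             1               -1                   -1                       1                       
  chi_5 (2d, j=1)            2             -2              0                    0                        0                       

Spot check: chi_3 (r->-1, s->1) on {r^2} = 1.

Why: D_4 has order 2*4 = 8 with 5 conjugacy classes, hence 5 irreducibles. Sum of squared dims 1 + 1 + 1 + 1 + 4 = 8 = |G|. Linear characters come from the abelianisation; the 2-dimensional irreps have character r^k -> 2*cos(2*pi*j*k/4), reflections -> 0.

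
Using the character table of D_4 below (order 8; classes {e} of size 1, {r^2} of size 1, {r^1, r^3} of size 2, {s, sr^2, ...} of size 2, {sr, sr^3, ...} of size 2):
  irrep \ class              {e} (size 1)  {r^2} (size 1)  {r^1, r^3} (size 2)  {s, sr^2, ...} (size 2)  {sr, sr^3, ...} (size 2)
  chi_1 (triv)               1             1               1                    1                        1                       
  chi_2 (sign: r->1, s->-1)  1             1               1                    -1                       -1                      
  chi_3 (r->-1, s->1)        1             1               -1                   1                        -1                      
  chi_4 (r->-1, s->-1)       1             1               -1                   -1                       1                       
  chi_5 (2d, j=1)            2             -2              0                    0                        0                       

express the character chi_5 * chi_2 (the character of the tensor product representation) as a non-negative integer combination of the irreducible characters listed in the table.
chi_5 tensor chi_2 = chi_5 (all other irreducibles have multiplicity 0).

Argument: The character of a tensor product is the pointwise product (chi_5 * chi_2)(C) = chi_5(C) * chi_2(C):
  {e}: (2)*(1), {r^2}: (-2)*(1), {r^1, r^3}: (0)*(1), {s, sr^2, ...}: (0)*(-1), {sr, sr^3, ...}: (0)*(-1)
so (chi_5 * chi_2) takes values
  {e} -> 2, {r^2} -> -2, {r^1, r^3} -> 0, {s, sr^2, ...} -> 0, {sr, sr^3, ...} -> 0.
Now take the inner product of this character with each irreducible chi from the table, <chi_5*chi_2, chi> = (1/8) sum_C |C| (chi_5*chi_2)(C) conj(chi(C)):
  <chi_5*chi_2, chi_1> = (1/8)[1*(2)*conj(1) + 1*(-2)*conj(1) + 2*(0)*conj(1) + 2*(0)*conj(1) + 2*(0)*conj(1)]
      = (1/8)[(2) + (-2) + (0) + (0) + (0)] = 0/8 = 0
  <chi_5*chi_2, chi_2> = (1/8)[1*(2)*conj(1) + 1*(-2)*conj(1) + 2*(0)*conj(1) + 2*(0)*conj(-1) + 2*(0)*conj(-1)]
      = (1/8)[(2) + (-2) + (0) + (0) + (0)] = 0/8 = 0
  <chi_5*chi_2, chi_3> = (1/8)[1*(2)*conj(1) + 1*(-2)*conj(1) + 2*(0)*conj(-1) + 2*(0)*conj(1) + 2*(0)*conj(-1)]
      = (1/8)[(2) + (-2) + (0) + (0) + (0)] = 0/8 = 0
  <chi_5*chi_2, chi_4> = (1/8)[1*(2)*conj(1) + 1*(-2)*conj(1) + 2*(0)*conj(-1) + 2*(0)*conj(-1) + 2*(0)*conj(1)]
      = (1/8)[(2) + (-2) + (0) + (0) + (0)] = 0/8 = 0
  <chi_5*chi_2, chi_5> = (1/8)[1*(2)*conj(2) + 1*(-2)*conj(-2) + 2*(0)*conj(0) + 2*(0)*conj(0) + 2*(0)*conj(0)]
      = (1/8)[(4) + (4) + (0) + (0) + (0)] = 8/8 = 1
Hence the multiplicities are chi_5: 1. Dimension check: dim(chi_5)*dim(chi_2) = 2*1 = 2 and sum (mult * dim) = 1*2 = 2.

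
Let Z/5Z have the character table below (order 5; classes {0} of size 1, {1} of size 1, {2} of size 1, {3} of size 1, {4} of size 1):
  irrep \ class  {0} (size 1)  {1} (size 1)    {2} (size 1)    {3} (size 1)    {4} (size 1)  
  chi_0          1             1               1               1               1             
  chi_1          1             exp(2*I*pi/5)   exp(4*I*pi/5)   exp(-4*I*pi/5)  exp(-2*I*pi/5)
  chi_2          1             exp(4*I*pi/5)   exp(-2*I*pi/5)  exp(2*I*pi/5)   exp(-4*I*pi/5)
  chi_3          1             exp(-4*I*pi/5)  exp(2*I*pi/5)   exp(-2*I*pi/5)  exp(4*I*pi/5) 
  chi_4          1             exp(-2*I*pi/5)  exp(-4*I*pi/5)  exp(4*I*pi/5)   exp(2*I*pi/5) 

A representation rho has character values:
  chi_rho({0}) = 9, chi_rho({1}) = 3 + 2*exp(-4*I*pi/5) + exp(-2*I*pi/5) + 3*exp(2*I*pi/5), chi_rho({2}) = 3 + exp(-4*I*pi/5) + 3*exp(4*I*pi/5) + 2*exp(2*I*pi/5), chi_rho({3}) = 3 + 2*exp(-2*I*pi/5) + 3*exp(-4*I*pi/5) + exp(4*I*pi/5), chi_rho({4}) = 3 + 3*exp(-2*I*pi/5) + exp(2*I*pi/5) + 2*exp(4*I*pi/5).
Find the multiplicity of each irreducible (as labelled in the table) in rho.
Multiplicities: chi_0: 3, chi_1: 3, chi_2: 0, chi_3: 2, chi_4: 1.

Why: Use <chi_rho, chi> = (1/|G|) sum_C |C| * chi_rho(C) * conj(chi(C)) with |G| = 5 for each irreducible chi in the table:
  <chi_rho, chi_0> = (1/5)[1*(9)*conj(1) + 1*(3 + 2*exp(-4*I*pi/5) + exp(-2*I*pi/5) + 3*exp(2*I*pi/5))*conj(1) + 1*(3 + exp(-4*I*pi/5) + 3*exp(4*I*pi/5) + 2*exp(2*I*pi/5))*conj(1) + 1*(3 + 2*exp(-2*I*pi/5) + 3*exp(-4*I*pi/5) + exp(4*I*pi/5))*conj(1) + 1*(3 + 3*exp(-2*I*pi/5) + exp(2*I*pi/5) + 2*exp(4*I*pi/5))*conj(1)]
      = (1/5)[(9) + (3 + 2*exp(-4*I*pi/5) + exp(-2*I*pi/5) + 3*exp(2*I*pi/5)) + (3 + exp(-4*I*pi/5) + 3*exp(4*I*pi/5) + 2*exp(2*I*pi/5)) + (3 + 2*exp(-2*I*pi/5) + 3*exp(-4*I*pi/5) + exp(4*I*pi/5)) + (3 + 3*exp(-2*I*pi/5) + exp(2*I*pi/5) + 2*exp(4*I*pi/5))] = 15/5 = 3
  <chi_rho, chi_1> = (1/5)[1*(9)*conj(1) + 1*(3 + 2*exp(-4*I*pi/5) + exp(-2*I*pi/5) + 3*exp(2*I*pi/5))*conj(exp(2*I*pi/5)) + 1*(3 + exp(-4*I*pi/5) + 3*exp(4*I*pi/5) + 2*exp(2*I*pi/5))*conj(exp(4*I*pi/5)) + 1*(3 + 2*exp(-2*I*pi/5) + 3*exp(-4*I*pi/5) + exp(4*I*pi/5))*conj(exp(-4*I*pi/5)) + 1*(3 + 3*exp(-2*I*pi/5) + exp(2*I*pi/5) + 2*exp(4*I*pi/5))*conj(exp(-2*I*pi/5))]
      = (1/5)[(9) + (3 + 3*exp(-2*I*pi/5) + exp(-4*I*pi/5) + 2*exp(4*I*pi/5)) + (3 + 2*exp(-2*I*pi/5) + 3*exp(-4*I*pi/5) + exp(2*I*pi/5)) + (3 + exp(-2*I*pi/5) + 3*exp(4*I*pi/5) + 2*exp(2*I*pi/5)) + (3 + 2*exp(-4*I*pi/5) + exp(4*I*pi/5) + 3*exp(2*I*pi/5))] = 15/5 = 3
  <chi_rho, chi_2> = (1/5)[1*(9)*conj(1) + 1*(3 + 2*exp(-4*I*pi/5) + exp(-2*I*pi/5) + 3*exp(2*I*pi/5))*conj(exp(4*I*pi/5)) + 1*(3 + exp(-4*I*pi/5) + 3*exp(4*I*pi/5) + 2*exp(2*I*pi/5))*conj(exp(-2*I*pi/5)) + 1*(3 + 2*exp(-2*I*pi/5) + 3*exp(-4*I*pi/5) + exp(4*I*pi/5))*conj(exp(2*I*pi/5)) + 1*(3 + 3*exp(-2*I*pi/5) + exp(2*I*pi/5) + 2*exp(4*I*pi/5))*conj(exp(-4*I*pi/5))]
      = (1/5)[(9) + (3*exp(-2*I*pi/5) + 3*exp(-4*I*pi/5) + exp(4*I*pi/5) + 2*exp(2*I*pi/5)) + (3*exp(-4*I*pi/5) + exp(-2*I*pi/5) + 2*exp(4*I*pi/5) + 3*exp(2*I*pi/5)) + (3*exp(-2*I*pi/5) + 2*exp(-4*I*pi/5) + exp(2*I*pi/5) + 3*exp(4*I*pi/5)) + (2*exp(-2*I*pi/5) + exp(-4*I*pi/5) + 3*exp(4*I*pi/5) + 3*exp(2*I*pi/5))] = 0/5 = 0
  <chi_rho, chi_3> = (1/5)[1*(9)*conj(1) + 1*(3 + 2*exp(-4*I*pi/5) + exp(-2*I*pi/5) + 3*exp(2*I*pi/5))*conj(exp(-4*I*pi/5)) + 1*(3 + exp(-4*I*pi/5) + 3*exp(4*I*pi/5) + 2*exp(2*I*pi/5))*conj(exp(2*I*pi/5)) + 1*(3 + 2*exp(-2*I*pi/5) + 3*exp(-4*I*pi/5) + exp(4*I*pi/5))*conj(exp(-2*I*pi/5)) + 1*(3 + 3*exp(-2*I*pi/5) + exp(2*I*pi/5) + 2*exp(4*I*pi/5))*conj(exp(4*I*pi/5))]
      = (1/5)[(9) + (2 + 3*exp(-4*I*pi/5) + exp(2*I*pi/5) + 3*exp(4*I*pi/5)) + (2 + 3*exp(-2*I*pi/5) + exp(4*I*pi/5) + 3*exp(2*I*pi/5)) + (2 + 3*exp(-2*I*pi/5) + exp(-4*I*pi/5) + 3*exp(2*I*pi/5)) + (2 + 3*exp(-4*I*pi/5) + exp(-2*I*pi/5) + 3*exp(4*I*pi/5))] = 10/5 = 2
  <chi_rho, chi_4> = (1/5)[1*(9)*conj(1) + 1*(3 + 2*exp(-4*I*pi/5) + exp(-2*I*pi/5) + 3*exp(2*I*pi/5))*conj(exp(-2*I*pi/5)) + 1*(3 + exp(-4*I*pi/5) + 3*exp(4*I*pi/5) + 2*exp(2*I*pi/5))*conj(exp(-4*I*pi/5)) + 1*(3 + 2*exp(-2*I*pi/5) + 3*exp(-4*I*pi/5) + exp(4*I*pi/5))*conj(exp(4*I*pi/5)) + 1*(3 + 3*exp(-2*I*pi/5) + exp(2*I*pi/5) + 2*exp(4*I*pi/5))*conj(exp(2*I*pi/5))]
      = (1/5)[(9) + (1 + 2*exp(-2*I*pi/5) + 3*exp(4*I*pi/5) + 3*exp(2*I*pi/5)) + (1 + 3*exp(-2*I*pi/5) + 2*exp(-4*I*pi/5) + 3*exp(4*I*pi/5)) + (1 + 3*exp(-4*I*pi/5) + 2*exp(4*I*pi/5) + 3*exp(2*I*pi/5)) + (1 + 3*exp(-2*I*pi/5) + 3*exp(-4*I*pi/5) + 2*exp(2*I*pi/5))] = 5/5 = 1
(Exp terms are combined using exp(i*s)*conj(exp(i*t)) = exp(i*(s-t)), and sums of them are collapsed using the identity that for every m > 1 the m distinct m-th roots of unity sum to 0, e.g. 1 + exp(2*I*pi/3) + exp(-2*I*pi/3) = 0.)
Dimension check: dim(rho) = sum (mult * dim) = 3*1 + 3*1 + 0*1 + 2*1 + 1*1 = 9 = chi_rho(e) = 9.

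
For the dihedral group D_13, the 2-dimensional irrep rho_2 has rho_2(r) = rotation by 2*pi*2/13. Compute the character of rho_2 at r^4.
chi_{rho_2}(r^4) = 2*cos(2*pi*2*4/13) = -2*cos(3*pi/13)

rho_2(r^4) is rotation by angle 2*pi*2*4/13, whose trace is 2*cos(2*pi*2*4/13) = -2*cos(3*pi/13).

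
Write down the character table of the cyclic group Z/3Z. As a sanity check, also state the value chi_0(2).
Character table of Z/3Z (irreps indexed chi_0,...,chi_2 with chi_k(m) = zeta_3^(k*m), zeta_3 = exp(2*pi*i/3)):
  irrep \ class  {0} (size 1)  {1} (size 1)    {2} (size 1)  
  chi_0          1             1               1             
  chi_1          1             exp(2*I*pi/3)   exp(-2*I*pi/3)
  chi_2          1             exp(-2*I*pi/3)  exp(2*I*pi/3) 

Spot check: chi_0(2) = zeta_3^(0*2) = zeta_3^0 = 1.

Solution. Z/3Z is abelian, so all 3 irreducible complex representations are 1-dimensional. They are given by chi_k(m) = zeta_3^(k*m) for k = 0,...,2. Row orthogonality: sum_m chi_k(m) conj(chi_l(m)) = 3 * [k = l].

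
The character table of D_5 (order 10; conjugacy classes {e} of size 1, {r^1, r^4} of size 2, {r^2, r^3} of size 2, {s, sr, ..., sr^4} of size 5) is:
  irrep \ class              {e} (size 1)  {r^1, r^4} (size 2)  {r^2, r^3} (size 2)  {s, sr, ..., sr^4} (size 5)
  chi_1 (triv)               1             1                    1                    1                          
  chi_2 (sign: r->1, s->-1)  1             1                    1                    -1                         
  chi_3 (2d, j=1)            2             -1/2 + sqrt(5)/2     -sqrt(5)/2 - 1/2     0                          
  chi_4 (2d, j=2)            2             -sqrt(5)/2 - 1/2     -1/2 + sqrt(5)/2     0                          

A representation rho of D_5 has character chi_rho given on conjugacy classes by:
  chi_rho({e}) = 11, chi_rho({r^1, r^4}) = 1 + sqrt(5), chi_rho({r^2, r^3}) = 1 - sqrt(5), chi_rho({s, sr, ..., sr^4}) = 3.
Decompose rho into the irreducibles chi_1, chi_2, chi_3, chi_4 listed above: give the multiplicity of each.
Multiplicities: chi_1: 3, chi_2: 0, chi_3: 3, chi_4: 1.

Working: Use <chi_rho, chi> = (1/|G|) sum_C |C| * chi_rho(C) * conj(chi(C)) with |G| = 10 for each irreducible chi in the table:
  <chi_rho, chi_1> = (1/10)[1*(11)*conj(1) + 2*(1 + sqrt(5))*conj(1) + 2*(1 - sqrt(5))*conj(1) + 5*(3)*conj(1)]
      = (1/10)[(11) + (2 + 2*sqrt(5)) + (2 - 2*sqrt(5)) + (15)] = 30/10 = 3
  <chi_rho, chi_2> = (1/10)[1*(11)*conj(1) + 2*(1 + sqrt(5))*conj(1) + 2*(1 - sqrt(5))*conj(1) + 5*(3)*conj(-1)]
      = (1/10)[(11) + (2 + 2*sqrt(5)) + (2 - 2*sqrt(5)) + (-15)] = 0/10 = 0
  <chi_rho, chi_3> = (1/10)[1*(11)*conj(2) + 2*(1 + sqrt(5))*conj(-1/2 + sqrt(5)/2) + 2*(1 - sqrt(5))*conj(-sqrt(5)/2 - 1/2) + 5*(3)*conj(0)]
      = (1/10)[(22) + (4) + (4) + (0)] = 30/10 = 3
  <chi_rho, chi_4> = (1/10)[1*(11)*conj(2) + 2*(1 + sqrt(5))*conj(-sqrt(5)/2 - 1/2) + 2*(1 - sqrt(5))*conj(-1/2 + sqrt(5)/2) + 5*(3)*conj(0)]
      = (1/10)[(22) + (-6 - 2*sqrt(5)) + (-6 + 2*sqrt(5)) + (0)] = 10/10 = 1
Dimension check: dim(rho) = sum (mult * dim) = 3*1 + 0*1 + 3*2 + 1*2 = 11 = chi_rho(e) = 11.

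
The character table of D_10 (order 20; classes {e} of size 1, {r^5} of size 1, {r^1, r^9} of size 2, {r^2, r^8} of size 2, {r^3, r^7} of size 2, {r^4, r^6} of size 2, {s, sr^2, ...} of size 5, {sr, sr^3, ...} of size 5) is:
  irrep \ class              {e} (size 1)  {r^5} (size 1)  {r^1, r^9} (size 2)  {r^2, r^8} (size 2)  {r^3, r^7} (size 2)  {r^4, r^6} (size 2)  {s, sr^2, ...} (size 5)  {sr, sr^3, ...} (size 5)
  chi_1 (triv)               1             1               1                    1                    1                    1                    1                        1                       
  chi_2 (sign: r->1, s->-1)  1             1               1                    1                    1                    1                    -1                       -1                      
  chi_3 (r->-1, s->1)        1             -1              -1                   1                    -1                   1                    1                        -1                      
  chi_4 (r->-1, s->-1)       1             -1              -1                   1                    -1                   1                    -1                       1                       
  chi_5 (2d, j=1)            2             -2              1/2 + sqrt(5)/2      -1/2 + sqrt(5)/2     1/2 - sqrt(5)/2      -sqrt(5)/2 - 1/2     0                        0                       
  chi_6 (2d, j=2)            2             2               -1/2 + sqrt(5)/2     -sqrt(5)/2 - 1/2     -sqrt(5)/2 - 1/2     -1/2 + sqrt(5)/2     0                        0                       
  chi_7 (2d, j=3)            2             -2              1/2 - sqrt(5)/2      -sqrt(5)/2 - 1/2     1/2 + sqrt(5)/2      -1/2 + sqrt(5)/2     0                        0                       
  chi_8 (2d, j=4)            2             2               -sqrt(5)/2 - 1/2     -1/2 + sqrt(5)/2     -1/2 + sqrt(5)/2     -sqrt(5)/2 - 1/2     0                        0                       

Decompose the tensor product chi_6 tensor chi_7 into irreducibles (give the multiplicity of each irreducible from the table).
chi_6 tensor chi_7 = chi_3 + chi_4 + chi_5 (all other irreducibles have multiplicity 0).

Explanation: The character of a tensor product is the pointwise product (chi_6 * chi_7)(C) = chi_6(C) * chi_7(C):
  {e}: (2)*(2), {r^5}: (2)*(-2), {r^1, r^9}: (-1/2 + sqrt(5)/2)*(1/2 - sqrt(5)/2), {r^2, r^8}: (-sqrt(5)/2 - 1/2)*(-sqrt(5)/2 - 1/2), {r^3, r^7}: (-sqrt(5)/2 - 1/2)*(1/2 + sqrt(5)/2), {r^4, r^6}: (-1/2 + sqrt(5)/2)*(-1/2 + sqrt(5)/2), {s, sr^2, ...}: (0)*(0), {sr, sr^3, ...}: (0)*(0)
so (chi_6 * chi_7) takes values
  {e} -> 4, {r^5} -> -4, {r^1, r^9} -> -3/2 + sqrt(5)/2, {r^2, r^8} -> sqrt(5)/2 + 3/2, {r^3, r^7} -> -3/2 - sqrt(5)/2, {r^4, r^6} -> 3/2 - sqrt(5)/2, {s, sr^2, ...} -> 0, {sr, sr^3, ...} -> 0.
Now take the inner product of this character with each irreducible chi from the table, <chi_6*chi_7, chi> = (1/20) sum_C |C| (chi_6*chi_7)(C) conj(chi(C)):
  <chi_6*chi_7, chi_1> = (1/20)[1*(4)*conj(1) + 1*(-4)*conj(1) + 2*(-3/2 + sqrt(5)/2)*conj(1) + 2*(sqrt(5)/2 + 3/2)*conj(1) + 2*(-3/2 - sqrt(5)/2)*conj(1) + 2*(3/2 - sqrt(5)/2)*conj(1) + 5*(0)*conj(1) + 5*(0)*conj(1)]
      = (1/20)[(4) + (-4) + (-3 + sqrt(5)) + (sqrt(5) + 3) + (-3 - sqrt(5)) + (3 - sqrt(5)) + (0) + (0)] = 0/20 = 0
  <chi_6*chi_7, chi_2> = (1/20)[1*(4)*conj(1) + 1*(-4)*conj(1) + 2*(-3/2 + sqrt(5)/2)*conj(1) + 2*(sqrt(5)/2 + 3/2)*conj(1) + 2*(-3/2 - sqrt(5)/2)*conj(1) + 2*(3/2 - sqrt(5)/2)*conj(1) + 5*(0)*conj(-1) + 5*(0)*conj(-1)]
      = (1/20)[(4) + (-4) + (-3 + sqrt(5)) + (sqrt(5) + 3) + (-3 - sqrt(5)) + (3 - sqrt(5)) + (0) + (0)] = 0/20 = 0
  <chi_6*chi_7, chi_3> = (1/20)[1*(4)*conj(1) + 1*(-4)*conj(-1) + 2*(-3/2 + sqrt(5)/2)*conj(-1) + 2*(sqrt(5)/2 + 3/2)*conj(1) + 2*(-3/2 - sqrt(5)/2)*conj(-1) + 2*(3/2 - sqrt(5)/2)*conj(1) + 5*(0)*conj(1) + 5*(0)*conj(-1)]
      = (1/20)[(4) + (4) + (3 - sqrt(5)) + (sqrt(5) + 3) + (sqrt(5) + 3) + (3 - sqrt(5)) + (0) + (0)] = 20/20 = 1
  <chi_6*chi_7, chi_4> = (1/20)[1*(4)*conj(1) + 1*(-4)*conj(-1) + 2*(-3/2 + sqrt(5)/2)*conj(-1) + 2*(sqrt(5)/2 + 3/2)*conj(1) + 2*(-3/2 - sqrt(5)/2)*conj(-1) + 2*(3/2 - sqrt(5)/2)*conj(1) + 5*(0)*conj(-1) + 5*(0)*conj(1)]
      = (1/20)[(4) + (4) + (3 - sqrt(5)) + (sqrt(5) + 3) + (sqrt(5) + 3) + (3 - sqrt(5)) + (0) + (0)] = 20/20 = 1
  <chi_6*chi_7, chi_5> = (1/20)[1*(4)*conj(2) + 1*(-4)*conj(-2) + 2*(-3/2 + sqrt(5)/2)*conj(1/2 + sqrt(5)/2) + 2*(sqrt(5)/2 + 3/2)*conj(-1/2 + sqrt(5)/2) + 2*(-3/2 - sqrt(5)/2)*conj(1/2 - sqrt(5)/2) + 2*(3/2 - sqrt(5)/2)*conj(-sqrt(5)/2 - 1/2) + 5*(0)*conj(0) + 5*(0)*conj(0)]
      = (1/20)[(8) + (8) + (1 - sqrt(5)) + (1 + sqrt(5)) + (1 + sqrt(5)) + (1 - sqrt(5)) + (0) + (0)] = 20/20 = 1
  <chi_6*chi_7, chi_6> = (1/20)[1*(4)*conj(2) + 1*(-4)*conj(2) + 2*(-3/2 + sqrt(5)/2)*conj(-1/2 + sqrt(5)/2) + 2*(sqrt(5)/2 + 3/2)*conj(-sqrt(5)/2 - 1/2) + 2*(-3/2 - sqrt(5)/2)*conj(-sqrt(5)/2 - 1/2) + 2*(3/2 - sqrt(5)/2)*conj(-1/2 + sqrt(5)/2) + 5*(0)*conj(0) + 5*(0)*conj(0)]
      = (1/20)[(8) + (-8) + (4 - 2*sqrt(5)) + (-2*sqrt(5) - 4) + (4 + 2*sqrt(5)) + (-4 + 2*sqrt(5)) + (0) + (0)] = 0/20 = 0
  <chi_6*chi_7, chi_7> = (1/20)[1*(4)*conj(2) + 1*(-4)*conj(-2) + 2*(-3/2 + sqrt(5)/2)*conj(1/2 - sqrt(5)/2) + 2*(sqrt(5)/2 + 3/2)*conj(-sqrt(5)/2 - 1/2) + 2*(-3/2 - sqrt(5)/2)*conj(1/2 + sqrt(5)/2) + 2*(3/2 - sqrt(5)/2)*conj(-1/2 + sqrt(5)/2) + 5*(0)*conj(0) + 5*(0)*conj(0)]
      = (1/20)[(8) + (8) + (-4 + 2*sqrt(5)) + (-2*sqrt(5) - 4) + (-2*sqrt(5) - 4) + (-4 + 2*sqrt(5)) + (0) + (0)] = 0/20 = 0
  <chi_6*chi_7, chi_8> = (1/20)[1*(4)*conj(2) + 1*(-4)*conj(2) + 2*(-3/2 + sqrt(5)/2)*conj(-sqrt(5)/2 - 1/2) + 2*(sqrt(5)/2 + 3/2)*conj(-1/2 + sqrt(5)/2) + 2*(-3/2 - sqrt(5)/2)*conj(-1/2 + sqrt(5)/2) + 2*(3/2 - sqrt(5)/2)*conj(-sqrt(5)/2 - 1/2) + 5*(0)*conj(0) + 5*(0)*conj(0)]
      = (1/20)[(8) + (-8) + (-1 + sqrt(5)) + (1 + sqrt(5)) + (-sqrt(5) - 1) + (1 - sqrt(5)) + (0) + (0)] = 0/20 = 0
Hence the multiplicities are chi_3: 1, chi_4: 1, chi_5: 1. Dimension check: dim(chi_6)*dim(chi_7) = 2*2 = 4 and sum (mult * dim) = 1*1 + 1*1 + 1*2 = 4.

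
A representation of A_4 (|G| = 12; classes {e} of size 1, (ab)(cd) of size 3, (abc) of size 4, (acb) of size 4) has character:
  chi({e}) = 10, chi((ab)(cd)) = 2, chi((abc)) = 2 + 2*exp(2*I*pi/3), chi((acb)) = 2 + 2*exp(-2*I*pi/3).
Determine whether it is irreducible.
Not irreducible (reducible): <chi, chi> = 12 > 1.

Derivation: <chi, chi> = (1/|G|) sum_C |C| * |chi(C)|^2 = (1/12)[1*|10|^2 + 3*|2|^2 + 4*|2 + 2*exp(2*I*pi/3)|^2 + 4*|2 + 2*exp(-2*I*pi/3)|^2]
  = (1/12)[(100) + (12) + (16) + (16)] = 144/12 = 12.
(Exp terms are combined using exp(i*s)*conj(exp(i*t)) = exp(i*(s-t)), and sums of them are collapsed using the identity that for every m > 1 the m distinct m-th roots of unity sum to 0, e.g. 1 + exp(2*I*pi/3) + exp(-2*I*pi/3) = 0.)
A character is irreducible iff <chi, chi> = 1, so this representation is reducible.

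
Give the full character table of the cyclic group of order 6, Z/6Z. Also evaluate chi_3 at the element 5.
Character table of Z/6Z (irreps indexed chi_0,...,chi_5 with chi_k(m) = zeta_6^(k*m), zeta_6 = exp(2*pi*i/6)):
  irrep \ class  {0} (size 1)  {1} (size 1)    {2} (size 1)    {3} (size 1)  {4} (size 1)    {5} (size 1)  
  chi_0          1             1               1               1             1               1             
  chi_1          1             exp(I*pi/3)     exp(2*I*pi/3)   -1            exp(-2*I*pi/3)  exp(-I*pi/3)  
  chi_2          1             exp(2*I*pi/3)   exp(-2*I*pi/3)  1             exp(2*I*pi/3)   exp(-2*I*pi/3)
  chi_3          1             -1              1               -1            1               -1            
  chi_4          1             exp(-2*I*pi/3)  exp(2*I*pi/3)   1             exp(-2*I*pi/3)  exp(2*I*pi/3) 
  chi_5          1             exp(-I*pi/3)    exp(-2*I*pi/3)  -1            exp(2*I*pi/3)   exp(I*pi/3)   

Spot check: chi_3(5) = zeta_6^(3*5) = zeta_6^15 = -1.

Derivation: Z/6Z is abelian, so all 6 irreducible complex representations are 1-dimensional. They are given by chi_k(m) = zeta_6^(k*m) for k = 0,...,5. Row orthogonality: sum_m chi_k(m) conj(chi_l(m)) = 6 * [k = l].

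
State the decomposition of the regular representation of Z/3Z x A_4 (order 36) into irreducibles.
Each irreducible V_i of dimension d_i appears with multiplicity d_i, i.e. rho_reg = (direct sum over all irreducibles V_i) d_i V_i. The irreducible dimensions for Z/3Z x A_4 are 1, 1, 1, 1, 1, 1, 1, 1, 1, 3, 3, 3: 9 irreducibles of dimension 1, each with multiplicity 1; 3 irreducibles of dimension 3, each with multiplicity 3. Total dimension 9*1*1 + 3*3*3 = 36 = |G|.

Solution. General theorem: in the regular representation of a finite group G, each irreducible appears with multiplicity equal to its dimension. Check: dim(rho_reg) = sum d_i^2 = 1 + 1 + 1 + 1 + 1 + 1 + 1 + 1 + 1 + 9 + 9 + 9 = 36 = |G|.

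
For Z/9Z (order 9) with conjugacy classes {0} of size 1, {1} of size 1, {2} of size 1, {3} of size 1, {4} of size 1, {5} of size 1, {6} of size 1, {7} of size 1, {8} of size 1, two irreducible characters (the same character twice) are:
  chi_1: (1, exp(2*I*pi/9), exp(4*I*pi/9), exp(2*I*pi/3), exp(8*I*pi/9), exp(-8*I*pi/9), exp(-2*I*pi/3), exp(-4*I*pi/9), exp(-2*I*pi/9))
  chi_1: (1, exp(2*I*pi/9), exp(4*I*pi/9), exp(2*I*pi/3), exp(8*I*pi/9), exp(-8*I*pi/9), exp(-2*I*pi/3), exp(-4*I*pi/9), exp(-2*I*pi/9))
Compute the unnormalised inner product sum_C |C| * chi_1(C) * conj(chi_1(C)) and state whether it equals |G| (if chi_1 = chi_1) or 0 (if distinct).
Sum = 9 = |G| = 9; so <chi_1, chi_1> = 1 (norm-1 confirms irreducibility).

Details: Compute term by term over conjugacy classes (|C| * chi_1(C) * conj(chi_1(C))):
  1*(1)*conj(1) + 1*(exp(2*I*pi/9))*conj(exp(2*I*pi/9)) + 1*(exp(4*I*pi/9))*conj(exp(4*I*pi/9)) + 1*(exp(2*I*pi/3))*conj(exp(2*I*pi/3)) + 1*(exp(8*I*pi/9))*conj(exp(8*I*pi/9)) + 1*(exp(-8*I*pi/9))*conj(exp(-8*I*pi/9)) + 1*(exp(-2*I*pi/3))*conj(exp(-2*I*pi/3)) + 1*(exp(-4*I*pi/9))*conj(exp(-4*I*pi/9)) + 1*(exp(-2*I*pi/9))*conj(exp(-2*I*pi/9))
  = (1) + (1) + (1) + (1) + (1) + (1) + (1) + (1) + (1)
  = 9.
(Exp terms are combined using exp(i*s)*conj(exp(i*t)) = exp(i*(s-t)), and sums of them are collapsed using the identity that for every m > 1 the m distinct m-th roots of unity sum to 0, e.g. 1 + exp(2*I*pi/3) + exp(-2*I*pi/3) = 0.)
Dividing by |G| = 9 gives 9/9 = 1, matching the row-orthogonality relation <chi_1, chi_1> = [chi_1 = chi_1].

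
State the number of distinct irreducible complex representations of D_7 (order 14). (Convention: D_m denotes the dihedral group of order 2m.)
5

Explanation: The number of irreducible complex representations of a finite group equals its number of conjugacy classes. D_7 has 5 conjugacy classes ((n+3)/2 for n odd), so D_7 (order 14) has exactly 5 irreducible complex representations.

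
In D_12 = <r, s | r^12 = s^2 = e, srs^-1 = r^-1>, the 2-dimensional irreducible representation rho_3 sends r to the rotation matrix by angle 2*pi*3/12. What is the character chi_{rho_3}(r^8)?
chi_{rho_3}(r^8) = 2*cos(2*pi*3*8/12) = 2

Proof sketch: rho_3(r^8) is rotation by angle 2*pi*3*8/12, whose trace is 2*cos(2*pi*3*8/12) = 2.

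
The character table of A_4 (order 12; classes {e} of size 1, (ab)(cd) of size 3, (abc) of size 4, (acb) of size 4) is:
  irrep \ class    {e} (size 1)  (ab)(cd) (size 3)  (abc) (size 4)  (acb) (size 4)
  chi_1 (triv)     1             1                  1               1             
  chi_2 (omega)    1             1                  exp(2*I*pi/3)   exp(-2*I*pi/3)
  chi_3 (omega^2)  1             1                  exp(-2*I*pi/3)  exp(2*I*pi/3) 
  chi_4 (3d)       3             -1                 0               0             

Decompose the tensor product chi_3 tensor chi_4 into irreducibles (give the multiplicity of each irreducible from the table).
chi_3 tensor chi_4 = chi_4 (all other irreducibles have multiplicity 0).

Justification: The character of a tensor product is the pointwise product (chi_3 * chi_4)(C) = chi_3(C) * chi_4(C):
  {e}: (1)*(3), (ab)(cd): (1)*(-1), (abc): (exp(-2*I*pi/3))*(0), (acb): (exp(2*I*pi/3))*(0)
so (chi_3 * chi_4) takes values
  {e} -> 3, (ab)(cd) -> -1, (abc) -> 0, (acb) -> 0.
Now take the inner product of this character with each irreducible chi from the table, <chi_3*chi_4, chi> = (1/12) sum_C |C| (chi_3*chi_4)(C) conj(chi(C)):
  <chi_3*chi_4, chi_1> = (1/12)[1*(3)*conj(1) + 3*(-1)*conj(1) + 4*(0)*conj(1) + 4*(0)*conj(1)]
      = (1/12)[(3) + (-3) + (0) + (0)] = 0/12 = 0
  <chi_3*chi_4, chi_2> = (1/12)[1*(3)*conj(1) + 3*(-1)*conj(1) + 4*(0)*conj(exp(2*I*pi/3)) + 4*(0)*conj(exp(-2*I*pi/3))]
      = (1/12)[(3) + (-3) + (0) + (0)] = 0/12 = 0
  <chi_3*chi_4, chi_3> = (1/12)[1*(3)*conj(1) + 3*(-1)*conj(1) + 4*(0)*conj(exp(-2*I*pi/3)) + 4*(0)*conj(exp(2*I*pi/3))]
      = (1/12)[(3) + (-3) + (0) + (0)] = 0/12 = 0
  <chi_3*chi_4, chi_4> = (1/12)[1*(3)*conj(3) + 3*(-1)*conj(-1) + 4*(0)*conj(0) + 4*(0)*conj(0)]
      = (1/12)[(9) + (3) + (0) + (0)] = 12/12 = 1
(Exp terms are combined using exp(i*s)*conj(exp(i*t)) = exp(i*(s-t)), and sums of them are collapsed using the identity that for every m > 1 the m distinct m-th roots of unity sum to 0, e.g. 1 + exp(2*I*pi/3) + exp(-2*I*pi/3) = 0.)
Hence the multiplicities are chi_4: 1. Dimension check: dim(chi_3)*dim(chi_4) = 1*3 = 3 and sum (mult * dim) = 1*3 = 3.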